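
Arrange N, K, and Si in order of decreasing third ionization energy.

N, K, Si

Consider each +2 ion: N²⁺ still has 3 valence electrons; K²⁺ is already 1 electron into the core; Si²⁺ still has 2 valence electrons.
Usually core removal costs more than valence removal, but here the competition is close: a tightly held n=2 valence electron can cost more to remove than an n=3 core electron, so the actual values have to decide it.
Valence configurations: N²⁺ [He]2s²2p¹, Si²⁺ [Ne]3s².
Tabulated IE_3 (kJ/mol): N 4578, K 4420, Si 3232.
So the third ionization energies run Si < K < N.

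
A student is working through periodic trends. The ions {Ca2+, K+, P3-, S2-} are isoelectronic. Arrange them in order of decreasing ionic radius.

P3-, S2-, K+, Ca2+

All of these have 18 electrons, so size is governed by nuclear charge alone: the more protons, the stronger the pull on the same electron cloud, and the smaller the ion.
Nuclear charges: Ca2+ (Z=20), K+ (Z=19), S2- (Z=16), P3- (Z=15).
Largest to smallest: P3- > S2- > K+ > Ca2+.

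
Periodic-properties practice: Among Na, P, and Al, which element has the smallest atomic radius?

Atomic radius shrinks across a period as nuclear charge pulls the same shell inward, and grows down a group as new shells are added.
All lie in period 3, so atomic radius increases right to left.
The smallest atomic radius among these belongs to P.

P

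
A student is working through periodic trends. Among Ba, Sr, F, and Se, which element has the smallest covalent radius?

F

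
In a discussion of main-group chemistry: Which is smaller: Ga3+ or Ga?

Forming Ga3+ removes 3 electrons from Ga. Fewer electrons for the same nuclear charge means less shielding and a higher Z_eff on the remaining electrons, and for main-group metals the entire outer shell is lost.
A cation is smaller than its parent atom: Ga3+ < Ga.

Ga3+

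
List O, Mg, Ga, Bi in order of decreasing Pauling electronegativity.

O, Bi, Ga, Mg

Smaller atoms with higher effective nuclear charge are more electronegative.
Here both period and group differ, so the two effects have to be weighed against each other.
Ga > Mg: period and group pull opposite ways; the across-period shift dominates (1.81 vs 1.31).
Bi > Ga: the two effects oppose for this pair; the across-period effect wins (2.02 vs 1.81).
O > Bi: relative to Bi, both the across-period and down-group shifts push O's electronegativity up.
Tabulated electronegativity (Pauling): O 3.44, Mg 1.31, Ga 1.81, Bi 2.02.
So from highest to lowest: O > Bi > Ga > Mg.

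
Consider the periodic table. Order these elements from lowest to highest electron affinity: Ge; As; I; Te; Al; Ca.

Ca, Al, As, Ge, Te, I

Al is in period 3, group 13; Ca is in period 4, group 2; Ge is in period 4, group 14; As is in period 4, group 15; Te is in period 5, group 16; I is in period 5, group 17.
EA tends to increase across a period and decrease down a group, though the pattern is less regular than for IE or radius.
These span different periods and groups, so the two trends combine.
Al > Ca: both effects reinforce here, so Al is clearly the higher of the two.
As > Al: period and group pull opposite ways; the across-period shift dominates (78 vs 42 kJ/mol).
Ge > As: this pair runs against the simple trend — see the exception note.
Te > Ge: the two effects oppose for this pair; the across-period effect wins (190 vs 119 kJ/mol).
I > Te: both are in period 5; the period trend gives I the larger value.
Note the exception: Ge has a higher electron affinity than As, contrary to the simple trend — adding an electron to As's half-filled 4p³ is unfavourable, so Ge (4p²) has the more exothermic EA.
Approximate values (kJ/mol): Al 42, Ca 2, Ge 119, As 78, Te 190, I 295.
So from lowest to highest: Ca < Al < As < Ge < Te < I.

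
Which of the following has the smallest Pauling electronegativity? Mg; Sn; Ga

Mg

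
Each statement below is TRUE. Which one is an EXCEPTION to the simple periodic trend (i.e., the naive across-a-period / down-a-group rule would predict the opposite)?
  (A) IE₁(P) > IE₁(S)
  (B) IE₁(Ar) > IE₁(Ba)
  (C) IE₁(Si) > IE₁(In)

(A)

The general trend: first ionization energy increases across a period and decreases down a group.
(A) P (period 3, group 15) vs S (period 3, group 16): the stated order contradicts the simple trend.
(B) Ar (period 3, group 18) vs Ba (period 6, group 2): the stated order agrees with the simple trend.
(C) Si (period 3, group 14) vs In (period 5, group 13): the stated order agrees with the simple trend.
The exception is (A): S (3p⁴) ionizes more easily than half-filled P (3p³) because the paired 3p electron in S is pushed out by e⁻–e⁻ repulsion.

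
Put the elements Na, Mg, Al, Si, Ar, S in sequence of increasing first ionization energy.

Across a period the outer electron is held more tightly (higher IE₁); down a group it sits in a higher shell, more shielded, and comes off more easily.
All lie in period 3; the across-period trend (first ionization energy increases left to right) applies, with the exception below.
Note the exception: Mg has a higher first ionization energy than Al, contrary to the simple trend — Al's single 3p electron is easier to remove than one from Mg's filled 3s².
For reference (kJ/mol): Na 496, Mg 738, Al 578, Si 786, S 1000, Ar 1521.
So from lowest to highest: Na < Al < Mg < Si < S < Ar.

Na, Al, Mg, Si, S, Ar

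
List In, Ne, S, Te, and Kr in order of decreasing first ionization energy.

Ne, Kr, S, Te, In

Ne is in period 2, group 18; S is in period 3, group 16; Kr is in period 4, group 18; In is in period 5, group 13; Te is in period 5, group 16.
First ionization energy rises across a period (greater Z_eff holds electrons more tightly) and falls down a group (valence electrons are farther from the nucleus).
Here both period and group differ, so the two effects have to be weighed against each other.
Te > In: both are in period 5; the period trend gives Te the larger value.
S > Te: S sits above Te in group 16, so the down-group effect alone puts S higher.
Kr > S: the two effects oppose for this pair; the across-period effect wins (1351 vs 1000 kJ/mol).
Ne > Kr: they share group 18; the group trend gives Ne the larger value.
Approximate values (kJ/mol): Ne 2081, S 1000, Kr 1351, In 558, Te 869.
So from highest to lowest: Ne > Kr > S > Te > In.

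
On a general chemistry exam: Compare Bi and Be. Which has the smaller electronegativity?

Be is in period 2, group 2; Bi is in period 6, group 15.
Atoms toward the upper right of the periodic table pull bonding electrons most strongly.
Neither a single period nor a single group — weigh both effects.
Bi > Be: period and group pull opposite ways; the across-period shift dominates (2.02 vs 1.57).
Approximate values (Pauling): Be 1.57, Bi 2.02.
So Be has the smaller electronegativity (Be < Bi).

Be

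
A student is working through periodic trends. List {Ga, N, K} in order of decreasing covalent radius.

Across a period the added protons contract the valence shell; down a group each new principal shell makes the atom larger.
Neither a single period nor a single group — weigh both effects.
Ga > N: both effects reinforce here, so Ga is clearly the larger of the two.
K > Ga: both are in period 4; the period trend gives K the larger value.
For reference (pm): N 71, K 196, Ga 124.
So from largest to smallest: K > Ga > N.

K > Ga > N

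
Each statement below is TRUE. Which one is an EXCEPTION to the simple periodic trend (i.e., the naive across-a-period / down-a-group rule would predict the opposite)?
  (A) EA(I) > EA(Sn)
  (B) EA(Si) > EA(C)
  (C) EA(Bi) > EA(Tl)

(B)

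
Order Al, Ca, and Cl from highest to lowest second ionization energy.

Cl, Al, Ca

Consider each +1 ion: Al⁺ still has 2 valence electrons; Ca⁺ still has 1 valence electron; Cl⁺ still has 6 valence electrons.
All are still removing valence electrons, so compare the +1 ions as you would atoms: IE_2 generally rises across a period (higher Z_eff) and falls down a group (larger shell), subject to the usual subshell exceptions.
Valence configurations: Al⁺ [Ne]3s², Ca⁺ [Ar]4s¹, Cl⁺ [Ne]3s²3p⁴.
The numbers (kJ/mol): Al 1817, Ca 1145, Cl 2298.
Overall IE_2 order: Ca < Al < Cl.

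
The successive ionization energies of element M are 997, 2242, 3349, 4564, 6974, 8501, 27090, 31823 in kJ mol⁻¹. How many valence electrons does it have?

Look for the largest jump between consecutive ionization energies: IE7/IE6 ≈ 3.2, far larger than any earlier ratio.
That jump marks the point where a core electron is being removed. So the atom has 6 valence electrons.

6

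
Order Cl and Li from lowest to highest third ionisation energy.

Consider each +2 ion: Cl²⁺ still has 5 valence electrons; Li²⁺ is already 1 electron into the core.
Core electrons are held far more tightly than valence electrons, so Li tops the IE_3 order.
Approximate IE_3 values (kJ/mol): Cl 3822, Li 11815.
Hence IE_3: Cl < Li.

Cl < Li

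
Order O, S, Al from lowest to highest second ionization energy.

Al < S < O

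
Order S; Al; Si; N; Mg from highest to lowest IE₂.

After 1 electron has been removed, what remains? S⁺ still has 5 valence electrons; Al⁺ still has 2 valence electrons; Si⁺ still has 3 valence electrons; N⁺ still has 4 valence electrons; Mg⁺ still has 1 valence electron.
All are still removing valence electrons, so compare the +1 ions as you would atoms: IE_2 generally rises across a period (higher Z_eff) and falls down a group (larger shell), subject to the usual subshell exceptions.
Valence configurations: S⁺ [Ne]3s²3p³, Al⁺ [Ne]3s², Si⁺ [Ne]3s²3p¹, N⁺ [He]2s²2p², Mg⁺ [Ne]3s¹.
Si⁺ loses a lone 3p electron whereas Al⁺ must break into a filled 3s² pair, so IE_2(Al) > IE_2(Si) even though Si has the higher nuclear charge.
Approximate IE_2 values (kJ/mol): S 2252, Al 1817, Si 1577, N 2856, Mg 1451.
So the second ionization energies run Mg < Si < Al < S < N.

N, S, Al, Si, Mg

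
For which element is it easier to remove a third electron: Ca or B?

B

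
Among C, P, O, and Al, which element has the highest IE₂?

O

Consider each +1 ion: C⁺ still has 3 valence electrons; P⁺ still has 4 valence electrons; O⁺ still has 5 valence electrons; Al⁺ still has 2 valence electrons.
All are still removing valence electrons, so compare the +1 ions as you would atoms: IE_2 generally rises across a period (higher Z_eff) and falls down a group (larger shell), subject to the usual subshell exceptions.
Valence configurations: C⁺ [He]2s²2p¹, P⁺ [Ne]3s²3p², O⁺ [He]2s²2p³, Al⁺ [Ne]3s².
The numbers (kJ/mol): C 2353, P 1907, O 3388, Al 1817.
Hence IE_2: Al < P < C < O.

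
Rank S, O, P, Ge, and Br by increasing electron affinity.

O is in period 2, group 16; P is in period 3, group 15; S is in period 3, group 16; Ge is in period 4, group 14; Br is in period 4, group 17.
Atoms with high Z_eff and room in the valence shell (especially the halogens) have the most exothermic electron affinities.
Here both period and group differ, so the two effects have to be weighed against each other.
Ge > P: this pair runs against the simple trend — see the exception note.
O > Ge: both effects reinforce here, so O is clearly the higher of the two.
S > O: this pair runs against the simple trend — see the exception note.
Br > S: the two effects oppose for this pair; the across-period effect wins (325 vs 200 kJ/mol).
Note the exception: Ge has a higher electron affinity than P, contrary to the simple trend — adding an electron to P's half-filled np³ subshell costs electron-pairing energy.
Note the exception: S has a higher electron affinity than O, contrary to the simple trend — the compact 2p subshell of O repels the added electron more than S's larger 3p does.
Approximate values (kJ/mol): O 141, P 72, S 200, Ge 119, Br 325.
So from lowest to highest: P < Ge < O < S < Br.

P < Ge < O < S < Br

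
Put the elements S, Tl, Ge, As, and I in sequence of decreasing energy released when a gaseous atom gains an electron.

I > S > Ge > As > Tl

S is in period 3, group 16; Ge is in period 4, group 14; As is in period 4, group 15; I is in period 5, group 17; Tl is in period 6, group 13.
Electron affinity generally becomes more exothermic across a period toward the halogens and less exothermic down a group.
Neither a single period nor a single group — weigh both effects.
As > Tl: relative to Tl, both the across-period and down-group shifts push As's electron affinity up.
Ge > As: this pair runs against the simple trend — see the exception note.
S > Ge: both effects reinforce here, so S is clearly the higher of the two.
I > S: period and group pull opposite ways; the across-period shift dominates (295 vs 200 kJ/mol).
Note the exception: Ge has a higher electron affinity than As, contrary to the simple trend — adding an electron to As's half-filled 4p³ is unfavourable, so Ge (4p²) has the more exothermic EA.
Approximate values (kJ/mol): S 200, Ge 119, As 78, I 295, Tl 19.
So from highest to lowest: I > S > Ge > As > Tl.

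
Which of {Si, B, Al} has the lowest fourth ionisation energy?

The fourth ionization energy removes an electron from the +3 ion. For each element: Si³⁺ still has 1 valence electron; B³⁺ is the bare [He] core; Al³⁺ is the bare [Ne] core.
Breaking into a closed-shell core is much more expensive than removing a leftover valence electron — Al and B have the largest IE_4 here.
Approximate IE_4 values (kJ/mol): Si 4356, B 25026, Al 11577.
Hence IE_4: Si < Al < B.

Si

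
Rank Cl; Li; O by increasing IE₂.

Consider each +1 ion: Cl⁺ still has 6 valence electrons; Li⁺ is the bare [He] core; O⁺ still has 5 valence electrons.
Pulling an electron out of a noble-gas core costs far more than removing a remaining valence electron, so Li sits at the high end of IE_2.
Valence configurations: Cl⁺ [Ne]3s²3p⁴, O⁺ [He]2s²2p³.
Approximate IE_2 values (kJ/mol): Cl 2298, Li 7298, O 3388.
So the second ionization energies run Cl < O < Li.

Cl < O < Li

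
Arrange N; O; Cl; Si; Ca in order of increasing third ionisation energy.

Consider each +2 ion: N²⁺ still has 3 valence electrons; O²⁺ still has 4 valence electrons; Cl²⁺ still has 5 valence electrons; Si²⁺ still has 2 valence electrons; Ca²⁺ is the bare [Ar] core.
Usually core removal costs more than valence removal, but here the competition is close: a tightly held n=2 valence electron can cost more to remove than an n=3 core electron, so the actual values have to decide it.
Valence configurations: N²⁺ [He]2s²2p¹, O²⁺ [He]2s²2p², Cl²⁺ [Ne]3s²3p³, Si²⁺ [Ne]3s².
Tabulated IE_3 (kJ/mol): N 4578, O 5300, Cl 3822, Si 3232, Ca 4912.
Hence IE_3: Si < Cl < N < Ca < O.

Si < Cl < N < Ca < O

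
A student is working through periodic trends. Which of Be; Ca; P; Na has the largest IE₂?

The second ionization energy removes an electron from the +1 ion. For each element: Be⁺ still has 1 valence electron; Ca⁺ still has 1 valence electron; P⁺ still has 4 valence electrons; Na⁺ is the bare [Ne] core.
Breaking into a closed-shell core is much more expensive than removing a leftover valence electron — Na has the largest IE_2 here.
Valence configurations: Be⁺ [He]2s¹, Ca⁺ [Ar]4s¹, P⁺ [Ne]3s²3p².
Tabulated IE_2 (kJ/mol): Be 1757, Ca 1145, P 1907, Na 4562.
Hence IE_2: Ca < Be < P < Na.

Na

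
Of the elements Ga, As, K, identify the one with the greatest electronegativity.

K is in period 4, group 1; Ga is in period 4, group 13; As is in period 4, group 15.
EN rises left→right (higher Z_eff, smaller atoms) and falls top→bottom (larger, more shielded atoms).
All lie in period 4, so electronegativity increases left to right.
The greatest electronegativity among these belongs to As.

As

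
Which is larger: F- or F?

F-

Forming F- adds 1 electron to F. More electron–electron repulsion in the same shell, with unchanged nuclear charge, lets the cloud expand.
An anion is larger than its parent atom: F- > F.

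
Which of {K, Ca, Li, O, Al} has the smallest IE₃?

Al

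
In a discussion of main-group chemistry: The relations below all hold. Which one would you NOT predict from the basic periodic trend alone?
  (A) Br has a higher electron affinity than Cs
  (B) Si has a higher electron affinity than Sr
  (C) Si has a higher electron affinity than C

(C)

The general trend: electron affinity increases across a period and decreases down a group.
(A) Br (period 4, group 17) vs Cs (period 6, group 1): the stated order agrees with the simple trend.
(B) Si (period 3, group 14) vs Sr (period 5, group 2): the stated order agrees with the simple trend.
(C) Si (period 3, group 14) vs C (period 2, group 14): the stated order contradicts the simple trend.
The exception is (C): Si's larger, more diffuse 3p orbitals accept an added electron slightly more readily than C's compact 2p.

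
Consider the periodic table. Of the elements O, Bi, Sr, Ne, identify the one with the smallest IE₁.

IE₁ increases left→right with effective nuclear charge and decreases top→bottom as the valence shell moves farther out.
These span different periods and groups, so the two trends combine.
Bi > Sr: the two effects oppose for this pair; the across-period effect wins (703 vs 550 kJ/mol).
O > Bi: both effects reinforce here, so O is clearly the higher of the two.
Ne > O: Ne lies to the right of O in period 2, so the across-period effect alone puts Ne higher.
For reference (kJ/mol): O 1314, Ne 2081, Sr 550, Bi 703.
The smallest IE₁ among these belongs to Sr.

Sr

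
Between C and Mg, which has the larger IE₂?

C

After 1 electron has been removed, what remains? C⁺ still has 3 valence electrons; Mg⁺ still has 1 valence electron.
All are still removing valence electrons, so compare the +1 ions as you would atoms: IE_2 generally rises across a period (higher Z_eff) and falls down a group (larger shell), subject to the usual subshell exceptions.
Valence configurations: C⁺ [He]2s²2p¹, Mg⁺ [Ne]3s¹.
Tabulated IE_2 (kJ/mol): C 2353, Mg 1451.
Putting it together, IE_2: Mg < C.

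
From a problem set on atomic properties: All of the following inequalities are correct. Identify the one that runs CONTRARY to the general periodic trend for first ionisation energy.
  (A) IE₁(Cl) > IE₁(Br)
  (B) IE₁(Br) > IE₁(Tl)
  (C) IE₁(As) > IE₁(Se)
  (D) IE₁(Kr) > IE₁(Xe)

The general trend: first ionisation energy increases across a period and decreases down a group.
(A) Cl (period 3, group 17) vs Br (period 4, group 17): the stated order agrees with the simple trend.
(B) Br (period 4, group 17) vs Tl (period 6, group 13): the stated order agrees with the simple trend.
(C) As (period 4, group 15) vs Se (period 4, group 16): the stated order contradicts the simple trend.
(D) Kr (period 4, group 18) vs Xe (period 5, group 18): the stated order agrees with the simple trend.
The exception is (C): Se (4p⁴) ionizes more easily than half-filled As (4p³).

(C)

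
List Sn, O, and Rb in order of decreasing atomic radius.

Rb, Sn, O

O is in period 2, group 16; Rb is in period 5, group 1; Sn is in period 5, group 14.
Moving right in a period, electrons are added to the same shell under a stronger nuclear pull, so atoms get smaller; moving down, a new shell is opened and atoms get larger.
These span different periods and groups, so the two trends combine.
Sn > O: both effects reinforce here, so Sn is clearly the larger of the two.
Rb > Sn: both are in period 5; the period trend gives Rb the larger value.
Approximate values (pm): O 63, Rb 210, Sn 140.
So from largest to smallest: Rb > Sn > O.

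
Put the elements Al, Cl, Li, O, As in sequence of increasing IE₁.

Li < Al < As < Cl < O

Li is in period 2, group 1; O is in period 2, group 16; Al is in period 3, group 13; Cl is in period 3, group 17; As is in period 4, group 15.
Removing the outermost electron gets harder across a period and easier down a group.
These span different periods and groups, so the two trends combine.
Al > Li: period and group pull opposite ways; the across-period shift dominates (578 vs 520 kJ/mol).
As > Al: period and group pull opposite ways; the across-period shift dominates (947 vs 578 kJ/mol).
Cl > As: relative to As, both the across-period and down-group shifts push Cl's first ionization energy up.
O > Cl: period and group pull opposite ways; the down-group shift dominates (1314 vs 1251 kJ/mol).
Approximate values (kJ/mol): Li 520, O 1314, Al 578, Cl 1251, As 947.
So from lowest to highest: Li < Al < As < Cl < O.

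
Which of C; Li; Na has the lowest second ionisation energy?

The second ionization energy removes an electron from the +1 ion. For each element: C⁺ still has 3 valence electrons; Li⁺ is the bare [He] core; Na⁺ is the bare [Ne] core.
Core electrons are held far more tightly than valence electrons, so Na and Li top the IE_2 order.
Tabulated IE_2 (kJ/mol): C 2353, Li 7298, Na 4562.
Overall IE_2 order: C < Na < Li.

C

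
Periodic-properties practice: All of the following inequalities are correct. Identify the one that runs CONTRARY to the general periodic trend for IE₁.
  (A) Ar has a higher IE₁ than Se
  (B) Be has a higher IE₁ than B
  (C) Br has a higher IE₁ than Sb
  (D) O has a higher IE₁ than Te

The general trend: IE₁ increases across a period and decreases down a group.
(A) Ar (period 3, group 18) vs Se (period 4, group 16): the stated order agrees with the simple trend.
(B) Be (period 2, group 2) vs B (period 2, group 13): the stated order contradicts the simple trend.
(C) Br (period 4, group 17) vs Sb (period 5, group 15): the stated order agrees with the simple trend.
(D) O (period 2, group 16) vs Te (period 5, group 16): the stated order agrees with the simple trend.
The exception is (B): removing B's lone 2p electron is easier than breaking Be's filled 2s².

(B)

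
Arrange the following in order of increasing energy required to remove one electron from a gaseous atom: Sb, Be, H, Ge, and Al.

Al, Ge, Sb, Be, H

Removing the outermost electron gets harder across a period and easier down a group.
These sit on a diagonal, where the across-period and down-group effects partly cancel.
Ge > Al: the two effects oppose for this pair; the across-period effect wins (762 vs 578 kJ/mol).
Sb > Ge: period and group pull opposite ways; the across-period shift dominates (831 vs 762 kJ/mol).
Be > Sb: the two effects oppose for this pair; the down-group effect wins (900 vs 831 kJ/mol).
H > Be: the two effects oppose for this pair; the down-group effect wins (1312 vs 900 kJ/mol).
Approximate values (kJ/mol): H 1312, Be 900, Al 578, Ge 762, Sb 831.
So from lowest to highest: Al < Ge < Sb < Be < H.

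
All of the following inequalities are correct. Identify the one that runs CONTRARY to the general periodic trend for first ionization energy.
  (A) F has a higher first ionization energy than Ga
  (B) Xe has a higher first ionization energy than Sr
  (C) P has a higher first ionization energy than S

The general trend: first ionization energy increases across a period and decreases down a group.
(A) F (period 2, group 17) vs Ga (period 4, group 13): the stated order agrees with the simple trend.
(B) Xe (period 5, group 18) vs Sr (period 5, group 2): the stated order agrees with the simple trend.
(C) P (period 3, group 15) vs S (period 3, group 16): the stated order contradicts the simple trend.
The exception is (C): S (3p⁴) ionizes more easily than half-filled P (3p³) because the paired 3p electron in S is pushed out by e⁻–e⁻ repulsion.

(C)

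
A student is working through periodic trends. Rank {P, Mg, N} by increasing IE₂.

Mg, P, N

The second ionization energy removes an electron from the +1 ion. For each element: P⁺ still has 4 valence electrons; Mg⁺ still has 1 valence electron; N⁺ still has 4 valence electrons.
All are still removing valence electrons, so compare the +1 ions as you would atoms: IE_2 generally rises across a period (higher Z_eff) and falls down a group (larger shell), subject to the usual subshell exceptions.
Valence configurations: P⁺ [Ne]3s²3p², Mg⁺ [Ne]3s¹, N⁺ [He]2s²2p².
Tabulated IE_2 (kJ/mol): P 1907, Mg 1451, N 2856.
Overall IE_2 order: Mg < P < N.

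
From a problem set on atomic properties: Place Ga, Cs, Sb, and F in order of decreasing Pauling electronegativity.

F > Sb > Ga > Cs

F is in period 2, group 17; Ga is in period 4, group 13; Sb is in period 5, group 15; Cs is in period 6, group 1.
Smaller atoms with higher effective nuclear charge are more electronegative.
Here both period and group differ, so the two effects have to be weighed against each other.
Ga > Cs: both effects reinforce here, so Ga is clearly the higher of the two.
Sb > Ga: the two effects oppose for this pair; the across-period effect wins (2.05 vs 1.81).
F > Sb: relative to Sb, both the across-period and down-group shifts push F's electronegativity up.
Tabulated electronegativity (Pauling): F 3.98, Ga 1.81, Sb 2.05, Cs 0.79.
So from highest to lowest: F > Sb > Ga > Cs.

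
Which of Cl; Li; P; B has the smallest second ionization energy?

P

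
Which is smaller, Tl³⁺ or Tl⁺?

Tl³⁺

Both ions have Z = 81 protons, but Tl³⁺ has lost more electrons, so its remaining electrons feel a larger effective nuclear charge per electron and are pulled in more tightly.
Higher positive charge → smaller ion, so Tl⁺ > Tl³⁺.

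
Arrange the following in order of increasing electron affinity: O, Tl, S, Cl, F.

O is in period 2, group 16; F is in period 2, group 17; S is in period 3, group 16; Cl is in period 3, group 17; Tl is in period 6, group 13.
Adding an electron releases more energy for atoms nearer the top right (short of the noble gases).
Here both period and group differ, so the two effects have to be weighed against each other.
O > Tl: relative to Tl, both the across-period and down-group shifts push O's electron affinity up.
S > O: this pair runs against the simple trend — see the exception note.
F > S: relative to S, both the across-period and down-group shifts push F's electron affinity up.
Cl > F: this pair runs against the simple trend — see the exception note.
Note the exception: S has a higher electron affinity than O, contrary to the simple trend — the compact 2p subshell of O repels the added electron more than S's larger 3p does.
Note the exception: Cl has a higher electron affinity than F, contrary to the simple trend — F's small 2p subshell makes the incoming electron feel strong e⁻–e⁻ repulsion, so Cl actually releases more energy on gaining an electron.
Tabulated electron affinity (kJ/mol): O 141, F 328, S 200, Cl 349, Tl 19.
So from lowest to highest: Tl < O < S < F < Cl.

Tl < O < S < F < Cl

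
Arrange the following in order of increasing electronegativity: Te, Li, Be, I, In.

Li is in period 2, group 1; Be is in period 2, group 2; In is in period 5, group 13; Te is in period 5, group 16; I is in period 5, group 17.
Atoms toward the upper right of the periodic table pull bonding electrons most strongly.
These span different periods and groups, so the two trends combine.
Be > Li: Be lies to the right of Li in period 2, so the across-period effect alone puts Be higher.
In > Be: the two effects oppose for this pair; the across-period effect wins (1.78 vs 1.57).
Te > In: both are in period 5; the period trend gives Te the larger value.
I > Te: both are in period 5; the period trend gives I the larger value.
For reference (Pauling): Li 0.98, Be 1.57, In 1.78, Te 2.10, I 2.66.
So from lowest to highest: Li < Be < In < Te < I.

Li, Be, In, Te, I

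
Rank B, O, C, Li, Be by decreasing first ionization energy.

Li is in period 2, group 1; Be is in period 2, group 2; B is in period 2, group 13; C is in period 2, group 14; O is in period 2, group 16.
Removing the outermost electron gets harder across a period and easier down a group.
All lie in period 2; the across-period trend (first ionization energy increases left to right) applies, with the exception below.
Note the exception: Be has a higher first ionization energy than B, contrary to the simple trend — removing B's lone 2p electron is easier than breaking Be's filled 2s².
Approximate values (kJ/mol): Li 520, Be 900, B 801, C 1086, O 1314.
So from highest to lowest: O > C > Be > B > Li.

O > C > Be > B > Li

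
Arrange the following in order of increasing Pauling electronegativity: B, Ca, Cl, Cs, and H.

Cs < Ca < B < H < Cl

Atoms toward the upper right of the periodic table pull bonding electrons most strongly.
Here both period and group differ, so the two effects have to be weighed against each other.
Ca > Cs: both effects reinforce here, so Ca is clearly the higher of the two.
B > Ca: both effects reinforce here, so B is clearly the higher of the two.
H > B: the two effects oppose for this pair; the down-group effect wins (2.20 vs 2.04).
Cl > H: the two effects oppose for this pair; the across-period effect wins (3.16 vs 2.20).
Approximate values (Pauling): H 2.20, B 2.04, Cl 3.16, Ca 1.00, Cs 0.79.
So from lowest to highest: Cs < Ca < B < H < Cl.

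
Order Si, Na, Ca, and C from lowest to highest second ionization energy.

The second ionization energy removes an electron from the +1 ion. For each element: Si⁺ still has 3 valence electrons; Na⁺ is the bare [Ne] core; Ca⁺ still has 1 valence electron; C⁺ still has 3 valence electrons.
Core electrons are held far more tightly than valence electrons, so Na tops the IE_2 order.
Valence configurations: Si⁺ [Ne]3s²3p¹, Ca⁺ [Ar]4s¹, C⁺ [He]2s²2p¹.
Tabulated IE_2 (kJ/mol): Si 1577, Na 4562, Ca 1145, C 2353.
Putting it together, IE_2: Ca < Si < C < Na.

Ca, Si, C, Na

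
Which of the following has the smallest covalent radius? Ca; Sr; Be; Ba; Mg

Be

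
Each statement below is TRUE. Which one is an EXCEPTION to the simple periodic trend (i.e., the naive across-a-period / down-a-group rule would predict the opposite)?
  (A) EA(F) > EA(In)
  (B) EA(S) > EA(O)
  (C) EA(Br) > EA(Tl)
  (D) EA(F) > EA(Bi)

(B)

The general trend: electron affinity increases across a period and decreases down a group.
(A) F (period 2, group 17) vs In (period 5, group 13): the stated order agrees with the simple trend.
(B) S (period 3, group 16) vs O (period 2, group 16): the stated order contradicts the simple trend.
(C) Br (period 4, group 17) vs Tl (period 6, group 13): the stated order agrees with the simple trend.
(D) F (period 2, group 17) vs Bi (period 6, group 15): the stated order agrees with the simple trend.
The exception is (B): the compact 2p subshell of O repels the added electron more than S's larger 3p does.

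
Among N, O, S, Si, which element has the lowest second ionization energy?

Si

Consider each +1 ion: N⁺ still has 4 valence electrons; O⁺ still has 5 valence electrons; S⁺ still has 5 valence electrons; Si⁺ still has 3 valence electrons.
All are still removing valence electrons, so compare the +1 ions as you would atoms: IE_2 generally rises across a period (higher Z_eff) and falls down a group (larger shell), subject to the usual subshell exceptions.
Valence configurations: N⁺ [He]2s²2p², O⁺ [He]2s²2p³, S⁺ [Ne]3s²3p³, Si⁺ [Ne]3s²3p¹.
Approximate IE_2 values (kJ/mol): N 2856, O 3388, S 2252, Si 1577.
So the second ionization energies run Si < S < N < O.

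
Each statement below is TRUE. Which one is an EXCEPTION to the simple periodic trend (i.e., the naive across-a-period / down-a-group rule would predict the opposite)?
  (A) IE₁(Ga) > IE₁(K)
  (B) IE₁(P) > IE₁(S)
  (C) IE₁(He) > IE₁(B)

(B)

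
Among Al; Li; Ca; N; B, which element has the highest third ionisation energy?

Li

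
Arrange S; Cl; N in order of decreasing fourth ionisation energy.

N > Cl > S

IE_4 is the cost of taking one more electron from the +3 cation: S³⁺ still has 3 valence electrons; Cl³⁺ still has 4 valence electrons; N³⁺ still has 2 valence electrons.
All are still removing valence electrons, so compare the +3 ions as you would atoms: IE_4 generally rises across a period (higher Z_eff) and falls down a group (larger shell), subject to the usual subshell exceptions.
Valence configurations: S³⁺ [Ne]3s²3p¹, Cl³⁺ [Ne]3s²3p², N³⁺ [He]2s².
Approximate IE_4 values (kJ/mol): S 4556, Cl 5159, N 7475.
Putting it together, IE_4: S < Cl < N.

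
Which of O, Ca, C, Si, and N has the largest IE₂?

The second ionization energy removes an electron from the +1 ion. For each element: O⁺ still has 5 valence electrons; Ca⁺ still has 1 valence electron; C⁺ still has 3 valence electrons; Si⁺ still has 3 valence electrons; N⁺ still has 4 valence electrons.
All are still removing valence electrons, so compare the +1 ions as you would atoms: IE_2 generally rises across a period (higher Z_eff) and falls down a group (larger shell), subject to the usual subshell exceptions.
Valence configurations: O⁺ [He]2s²2p³, Ca⁺ [Ar]4s¹, C⁺ [He]2s²2p¹, Si⁺ [Ne]3s²3p¹, N⁺ [He]2s²2p².
Approximate IE_2 values (kJ/mol): O 3388, Ca 1145, C 2353, Si 1577, N 2856.
Overall IE_2 order: Ca < Si < C < N < O.

O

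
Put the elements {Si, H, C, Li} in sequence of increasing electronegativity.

H is in period 1, group 1; Li is in period 2, group 1; C is in period 2, group 14; Si is in period 3, group 14.
EN rises left→right (higher Z_eff, smaller atoms) and falls top→bottom (larger, more shielded atoms).
Neither a single period nor a single group — weigh both effects.
Si > Li: period and group pull opposite ways; the across-period shift dominates (1.90 vs 0.98).
H > Si: period and group pull opposite ways; the down-group shift dominates (2.20 vs 1.90).
C > H: period and group pull opposite ways; the across-period shift dominates (2.55 vs 2.20).
Approximate values (Pauling): H 2.20, Li 0.98, C 2.55, Si 1.90.
So from lowest to highest: Li < Si < H < C.

Li, Si, H, C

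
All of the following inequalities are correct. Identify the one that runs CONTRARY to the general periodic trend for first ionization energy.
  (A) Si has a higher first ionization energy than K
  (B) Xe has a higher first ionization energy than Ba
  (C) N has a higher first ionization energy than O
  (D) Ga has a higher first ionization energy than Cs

The general trend: first ionization energy increases across a period and decreases down a group.
(A) Si (period 3, group 14) vs K (period 4, group 1): the stated order agrees with the simple trend.
(B) Xe (period 5, group 18) vs Ba (period 6, group 2): the stated order agrees with the simple trend.
(C) N (period 2, group 15) vs O (period 2, group 16): the stated order contradicts the simple trend.
(D) Ga (period 4, group 13) vs Cs (period 6, group 1): the stated order agrees with the simple trend.
The exception is (C): pairing an electron in O's 2p⁴ costs repulsion energy, so O ionizes more easily than half-filled N (2p³).

(C)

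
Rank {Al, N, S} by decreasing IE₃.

N, S, Al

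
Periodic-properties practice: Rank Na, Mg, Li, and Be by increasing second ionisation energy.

Mg < Be < Na < Li

IE_2 is the cost of taking one more electron from the +1 cation: Na⁺ is the bare [Ne] core; Mg⁺ still has 1 valence electron; Li⁺ is the bare [He] core; Be⁺ still has 1 valence electron.
Breaking into a closed-shell core is much more expensive than removing a leftover valence electron — Na and Li have the largest IE_2 here.
Valence configurations: Mg⁺ [Ne]3s¹, Be⁺ [He]2s¹.
The numbers (kJ/mol): Na 4562, Mg 1451, Li 7298, Be 1757.
So the second ionization energies run Mg < Be < Na < Li.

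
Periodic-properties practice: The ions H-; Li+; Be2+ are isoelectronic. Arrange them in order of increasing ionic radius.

Be2+ < Li+ < H-

All of these have 2 electrons, so size is governed by nuclear charge alone: the more protons, the stronger the pull on the same electron cloud, and the smaller the ion.
Nuclear charges: Be2+ (Z=4), Li+ (Z=3), H- (Z=1).
Smallest to largest: Be2+ < Li+ < H-.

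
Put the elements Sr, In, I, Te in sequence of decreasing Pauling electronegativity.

I > Te > In > Sr

Sr is in period 5, group 2; In is in period 5, group 13; Te is in period 5, group 16; I is in period 5, group 17.
Electronegativity increases across a period and decreases down a group, tracking effective nuclear charge and atomic size.
All lie in period 5, so electronegativity increases left to right.
So from highest to lowest: I > Te > In > Sr.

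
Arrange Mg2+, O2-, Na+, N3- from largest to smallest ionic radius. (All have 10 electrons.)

All of these have 10 electrons, so size is governed by nuclear charge alone: the more protons, the stronger the pull on the same electron cloud, and the smaller the ion.
Nuclear charges: Mg2+ (Z=12), Na+ (Z=11), O2- (Z=8), N3- (Z=7).
Largest to smallest: N3- > O2- > Na+ > Mg2+.

N3- > O2- > Na+ > Mg2+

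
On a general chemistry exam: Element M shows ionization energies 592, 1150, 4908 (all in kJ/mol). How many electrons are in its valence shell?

Look for the largest jump between consecutive ionization energies: IE3/IE2 ≈ 4.3, far larger than any earlier ratio.
That jump marks the point where a core electron is being removed. So the atom has 2 valence electrons.

2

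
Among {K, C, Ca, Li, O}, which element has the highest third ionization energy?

Li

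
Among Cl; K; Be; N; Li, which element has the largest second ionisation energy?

Consider each +1 ion: Cl⁺ still has 6 valence electrons; K⁺ is the bare [Ar] core; Be⁺ still has 1 valence electron; N⁺ still has 4 valence electrons; Li⁺ is the bare [He] core.
Pulling an electron out of a noble-gas core costs far more than removing a remaining valence electron, so K and Li sit at the high end of IE_2.
Valence configurations: Cl⁺ [Ne]3s²3p⁴, Be⁺ [He]2s¹, N⁺ [He]2s²2p².
The numbers (kJ/mol): Cl 2298, K 3052, Be 1757, N 2856, Li 7298.
So the second ionization energies run Be < Cl < N < K < Li.

Li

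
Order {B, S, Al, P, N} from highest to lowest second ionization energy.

After 1 electron has been removed, what remains? B⁺ still has 2 valence electrons; S⁺ still has 5 valence electrons; Al⁺ still has 2 valence electrons; P⁺ still has 4 valence electrons; N⁺ still has 4 valence electrons.
All are still removing valence electrons, so compare the +1 ions as you would atoms: IE_2 generally rises across a period (higher Z_eff) and falls down a group (larger shell), subject to the usual subshell exceptions.
Valence configurations: B⁺ [He]2s², S⁺ [Ne]3s²3p³, Al⁺ [Ne]3s², P⁺ [Ne]3s²3p², N⁺ [He]2s²2p².
Approximate IE_2 values (kJ/mol): B 2427, S 2252, Al 1817, P 1907, N 2856.
Overall IE_2 order: Al < P < S < B < N.

N, B, S, P, Al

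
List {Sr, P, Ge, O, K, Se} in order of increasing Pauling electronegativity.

O is in period 2, group 16; P is in period 3, group 15; K is in period 4, group 1; Ge is in period 4, group 14; Se is in period 4, group 16; Sr is in period 5, group 2.
EN rises left→right (higher Z_eff, smaller atoms) and falls top→bottom (larger, more shielded atoms).
These span different periods and groups, so the two trends combine.
Sr > K: period and group pull opposite ways; the across-period shift dominates (0.95 vs 0.82).
Ge > Sr: relative to Sr, both the across-period and down-group shifts push Ge's electronegativity up.
P > Ge: both effects reinforce here, so P is clearly the higher of the two.
Se > P: period and group pull opposite ways; the across-period shift dominates (2.55 vs 2.19).
O > Se: they share group 16; the group trend gives O the larger value.
Approximate values (Pauling): O 3.44, P 2.19, K 0.82, Ge 2.01, Se 2.55, Sr 0.95.
So from lowest to highest: K < Sr < Ge < P < Se < O.

K < Sr < Ge < P < Se < O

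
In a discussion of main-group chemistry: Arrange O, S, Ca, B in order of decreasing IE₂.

IE_2 is the cost of taking one more electron from the +1 cation: O⁺ still has 5 valence electrons; S⁺ still has 5 valence electrons; Ca⁺ still has 1 valence electron; B⁺ still has 2 valence electrons.
All are still removing valence electrons, so compare the +1 ions as you would atoms: IE_2 generally rises across a period (higher Z_eff) and falls down a group (larger shell), subject to the usual subshell exceptions.
Valence configurations: O⁺ [He]2s²2p³, S⁺ [Ne]3s²3p³, Ca⁺ [Ar]4s¹, B⁺ [He]2s².
Tabulated IE_2 (kJ/mol): O 3388, S 2252, Ca 1145, B 2427.
Putting it together, IE_2: Ca < S < B < O.

O > B > S > Ca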